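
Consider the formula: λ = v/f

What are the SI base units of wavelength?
Units of each symbol in λ = v/f:
  v (wave speed): m/s
  f (frequency): 1/s  → in the denominator, contributes s

Multiplying the contributions: [m/s] · [s]
Adding exponents of each base unit: m: 1
SI base units of wavelength: m

Answer: m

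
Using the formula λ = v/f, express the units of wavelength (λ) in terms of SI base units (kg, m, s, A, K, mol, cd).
Units of each symbol in λ = v/f:
  v (wave speed): m/s
  f (frequency): 1/s  → in the denominator, contributes s

Multiplying the contributions: [m/s] · [s]
Adding exponents of each base unit: m: 1
SI base units of wavelength: m

Answer: m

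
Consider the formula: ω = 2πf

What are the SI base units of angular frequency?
Units of each symbol in ω = 2πf:
  f (frequency): 1/s
  The factor 2π is dimensionless.

Multiplying the contributions: [1/s]
Adding exponents of each base unit: s: -1
SI base units of angular frequency: 1/s

Answer: 1/s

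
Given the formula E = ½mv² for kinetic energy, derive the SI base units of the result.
Units of each symbol in E = ½mv²:
  m (mass): kg
  v (speed): m/s  → to the power 2, contributes m²/s²
  The factor ½ is dimensionless.

Multiplying the contributions: [kg] · [m²/s²]
Adding exponents of each base unit: kg: 1, m: 2, s: -2
SI base units of kinetic energy: kg·m²/s²

Answer: kg·m²/s²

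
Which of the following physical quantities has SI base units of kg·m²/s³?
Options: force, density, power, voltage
Checking the SI base units of each option:
  force (F = ma): kg·m/s²  ✗
  density (ρ = m/V): kg/m³  ✗
  power (P = W/t): kg·m²/s³  ✓ matches
  voltage (V = IR): kg·m²/(s³·A)  ✗

Only power has units kg·m²/s³.

Answer: power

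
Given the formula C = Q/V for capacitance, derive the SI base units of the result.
Units of each symbol in C = Q/V:
  Q (charge, in coulombs): s·A
  V (voltage, in volts): kg·m²/(s³·A)  → in the denominator, contributes s³·A/(kg·m²)

Multiplying the contributions: [s·A] · [s³·A/(kg·m²)]
Adding exponents of each base unit: kg: -1, m: -2, s: 4, A: 2
SI base units of capacitance: s⁴·A²/(kg·m²)

Answer: s⁴·A²/(kg·m²)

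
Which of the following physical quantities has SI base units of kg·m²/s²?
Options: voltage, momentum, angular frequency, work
Checking the SI base units of each option:
  voltage (V = IR): kg·m²/(s³·A)  ✗
  momentum (p = mv): kg·m/s  ✗
  angular frequency (ω = 2πf): 1/s  ✗
  work (W = Fd): kg·m²/s²  ✓ matches

Only work has units kg·m²/s².

Answer: work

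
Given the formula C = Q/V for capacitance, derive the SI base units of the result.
Units of each symbol in C = Q/V:
  Q (charge, in coulombs): s·A
  V (voltage, in volts): kg·m²/(s³·A)  → in the denominator, contributes s³·A/(kg·m²)

Multiplying the contributions: [s·A] · [s³·A/(kg·m²)]
Adding exponents of each base unit: kg: -1, m: -2, s: 4, A: 2
SI base units of capacitance: s⁴·A²/(kg·m²)

Answer: s⁴·A²/(kg·m²)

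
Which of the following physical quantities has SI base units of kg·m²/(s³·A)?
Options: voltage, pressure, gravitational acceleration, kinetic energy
Checking the SI base units of each option:
  voltage (V = IR): kg·m²/(s³·A)  ✓ matches
  pressure (P = F/A): kg/(m·s²)  ✗
  gravitational acceleration (g = GM/r²): m/s²  ✗
  kinetic energy (E = ½mv²): kg·m²/s²  ✗

Only voltage has units kg·m²/(s³·A).

Answer: voltage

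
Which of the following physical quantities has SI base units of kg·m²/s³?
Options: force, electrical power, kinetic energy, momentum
Checking the SI base units of each option:
  force (F = ma): kg·m/s²  ✗
  electrical power (P = IV): kg·m²/s³  ✓ matches
  kinetic energy (E = ½mv²): kg·m²/s²  ✗
  momentum (p = mv): kg·m/s  ✗

Only electrical power has units kg·m²/s³.

Answer: electrical power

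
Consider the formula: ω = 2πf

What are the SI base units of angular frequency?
Units of each symbol in ω = 2πf:
  f (frequency): 1/s
  The factor 2π is dimensionless.

Multiplying the contributions: [1/s]
Adding exponents of each base unit: s: -1
SI base units of angular frequency: 1/s

Answer: 1/s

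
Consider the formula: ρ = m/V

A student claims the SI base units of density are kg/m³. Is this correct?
Units of each symbol in ρ = m/V:
  m (mass): kg
  V (volume): m³  → in the denominator, contributes 1/m³

Multiplying the contributions: [kg] · [1/m³]
Adding exponents of each base unit: kg: 1, m: -3
SI base units of density: kg/m³

The claimed units kg/m³ match the derived units, so the claim is correct.

Answer: Yes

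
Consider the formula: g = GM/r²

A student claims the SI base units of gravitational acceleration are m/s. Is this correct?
Units of each symbol in g = GM/r²:
  G (gravitational constant): m³/(kg·s²)
  M (mass): kg
  r (distance): m  → to the power 2 in the denominator, contributes 1/m²

Multiplying the contributions: [m³/(kg·s²)] · [kg] · [1/m²]
Adding exponents of each base unit: m: 1, s: -2
SI base units of gravitational acceleration: m/s²

The claimed units m/s (exponents m: 1, s: -1) do not match the derived units m/s² (exponents m: 1, s: -2), so the claim is incorrect.

Answer: No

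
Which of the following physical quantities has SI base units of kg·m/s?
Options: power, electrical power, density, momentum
Checking the SI base units of each option:
  power (P = W/t): kg·m²/s³  ✗
  electrical power (P = IV): kg·m²/s³  ✗
  density (ρ = m/V): kg/m³  ✗
  momentum (p = mv): kg·m/s  ✓ matches

Only momentum has units kg·m/s.

Answer: momentum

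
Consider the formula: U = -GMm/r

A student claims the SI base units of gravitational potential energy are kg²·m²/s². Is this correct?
Units of each symbol in U = -GMm/r:
  G (gravitational constant): m³/(kg·s²)
  M (mass): kg
  m (mass): kg
  r (distance): m  → in the denominator, contributes 1/m
  The minus sign does not affect the units.

Multiplying the contributions: [m³/(kg·s²)] · [kg] · [kg] · [1/m]
Adding exponents of each base unit: kg: 1, m: 2, s: -2
SI base units of gravitational potential energy: kg·m²/s²

The claimed units kg²·m²/s² (exponents kg: 2, m: 2, s: -2) do not match the derived units kg·m²/s² (exponents kg: 1, m: 2, s: -2), so the claim is incorrect.

Answer: No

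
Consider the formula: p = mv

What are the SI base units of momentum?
Units of each symbol in p = mv:
  m (mass): kg
  v (velocity): m/s

Multiplying the contributions: [kg] · [m/s]
Adding exponents of each base unit: kg: 1, m: 1, s: -1
SI base units of momentum: kg·m/s

Answer: kg·m/s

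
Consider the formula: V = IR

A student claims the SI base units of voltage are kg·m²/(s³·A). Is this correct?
Units of each symbol in V = IR:
  I (current): A
  R (resistance, in ohms): kg·m²/(s³·A²)

Multiplying the contributions: [A] · [kg·m²/(s³·A²)]
Adding exponents of each base unit: kg: 1, m: 2, s: -3, A: -1
SI base units of voltage: kg·m²/(s³·A)

The claimed units kg·m²/(s³·A) match the derived units, so the claim is correct.

Answer: Yes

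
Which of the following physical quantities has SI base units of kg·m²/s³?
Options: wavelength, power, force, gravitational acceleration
Checking the SI base units of each option:
  wavelength (λ = v/f): m  ✗
  power (P = W/t): kg·m²/s³  ✓ matches
  force (F = ma): kg·m/s²  ✗
  gravitational acceleration (g = GM/r²): m/s²  ✗

Only power has units kg·m²/s³.

Answer: power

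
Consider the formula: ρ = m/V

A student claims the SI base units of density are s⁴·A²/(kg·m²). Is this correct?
Units of each symbol in ρ = m/V:
  m (mass): kg
  V (volume): m³  → in the denominator, contributes 1/m³

Multiplying the contributions: [kg] · [1/m³]
Adding exponents of each base unit: kg: 1, m: -3
SI base units of density: kg/m³

The claimed units s⁴·A²/(kg·m²) (exponents kg: -1, m: -2, s: 4, A: 2) do not match the derived units kg/m³ (exponents kg: 1, m: -3), so the claim is incorrect.

Answer: No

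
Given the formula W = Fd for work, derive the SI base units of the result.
Units of each symbol in W = Fd:
  F (force): kg·m/s²
  d (displacement): m

Multiplying the contributions: [kg·m/s²] · [m]
Adding exponents of each base unit: kg: 1, m: 2, s: -2
SI base units of work: kg·m²/s²

Answer: kg·m²/s²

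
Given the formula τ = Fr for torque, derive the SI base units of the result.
Units of each symbol in τ = Fr:
  F (force): kg·m/s²
  r (lever arm): m

Multiplying the contributions: [kg·m/s²] · [m]
Adding exponents of each base unit: kg: 1, m: 2, s: -2
SI base units of torque: kg·m²/s²

Answer: kg·m²/s²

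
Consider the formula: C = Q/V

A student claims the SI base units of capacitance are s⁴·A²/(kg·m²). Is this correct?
Units of each symbol in C = Q/V:
  Q (charge, in coulombs): s·A
  V (voltage, in volts): kg·m²/(s³·A)  → in the denominator, contributes s³·A/(kg·m²)

Multiplying the contributions: [s·A] · [s³·A/(kg·m²)]
Adding exponents of each base unit: kg: -1, m: -2, s: 4, A: 2
SI base units of capacitance: s⁴·A²/(kg·m²)

The claimed units s⁴·A²/(kg·m²) match the derived units, so the claim is correct.

Answer: Yes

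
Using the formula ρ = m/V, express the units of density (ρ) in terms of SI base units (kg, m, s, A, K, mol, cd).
Units of each symbol in ρ = m/V:
  m (mass): kg
  V (volume): m³  → in the denominator, contributes 1/m³

Multiplying the contributions: [kg] · [1/m³]
Adding exponents of each base unit: kg: 1, m: -3
SI base units of density: kg/m³

Answer: kg/m³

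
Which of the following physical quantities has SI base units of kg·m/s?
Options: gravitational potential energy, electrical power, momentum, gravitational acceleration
Checking the SI base units of each option:
  gravitational potential energy (U = -GMm/r): kg·m²/s²  ✗
  electrical power (P = IV): kg·m²/s³  ✗
  momentum (p = mv): kg·m/s  ✓ matches
  gravitational acceleration (g = GM/r²): m/s²  ✗

Only momentum has units kg·m/s.

Answer: momentum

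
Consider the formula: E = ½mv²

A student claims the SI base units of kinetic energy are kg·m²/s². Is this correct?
Units of each symbol in E = ½mv²:
  m (mass): kg
  v (speed): m/s  → to the power 2, contributes m²/s²
  The factor ½ is dimensionless.

Multiplying the contributions: [kg] · [m²/s²]
Adding exponents of each base unit: kg: 1, m: 2, s: -2
SI base units of kinetic energy: kg·m²/s²

The claimed units kg·m²/s² match the derived units, so the claim is correct.

Answer: Yes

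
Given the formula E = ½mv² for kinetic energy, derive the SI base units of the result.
Units of each symbol in E = ½mv²:
  m (mass): kg
  v (speed): m/s  → to the power 2, contributes m²/s²
  The factor ½ is dimensionless.

Multiplying the contributions: [kg] · [m²/s²]
Adding exponents of each base unit: kg: 1, m: 2, s: -2
SI base units of kinetic energy: kg·m²/s²

Answer: kg·m²/s²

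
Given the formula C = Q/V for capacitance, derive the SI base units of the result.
Units of each symbol in C = Q/V:
  Q (charge, in coulombs): s·A
  V (voltage, in volts): kg·m²/(s³·A)  → in the denominator, contributes s³·A/(kg·m²)

Multiplying the contributions: [s·A] · [s³·A/(kg·m²)]
Adding exponents of each base unit: kg: -1, m: -2, s: 4, A: 2
SI base units of capacitance: s⁴·A²/(kg·m²)

Answer: s⁴·A²/(kg·m²)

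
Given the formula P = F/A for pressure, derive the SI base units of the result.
Units of each symbol in P = F/A:
  F (force): kg·m/s²
  A (area): m²  → in the denominator, contributes 1/m²

Multiplying the contributions: [kg·m/s²] · [1/m²]
Adding exponents of each base unit: kg: 1, m: -1, s: -2
SI base units of pressure: kg/(m·s²)

Answer: kg/(m·s²)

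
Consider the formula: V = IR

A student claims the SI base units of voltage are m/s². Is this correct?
Units of each symbol in V = IR:
  I (current): A
  R (resistance, in ohms): kg·m²/(s³·A²)

Multiplying the contributions: [A] · [kg·m²/(s³·A²)]
Adding exponents of each base unit: kg: 1, m: 2, s: -3, A: -1
SI base units of voltage: kg·m²/(s³·A)

The claimed units m/s² (exponents m: 1, s: -2) do not match the derived units kg·m²/(s³·A) (exponents kg: 1, m: 2, s: -3, A: -1), so the claim is incorrect.

Answer: No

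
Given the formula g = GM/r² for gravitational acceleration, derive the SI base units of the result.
Units of each symbol in g = GM/r²:
  G (gravitational constant): m³/(kg·s²)
  M (mass): kg
  r (distance): m  → to the power 2 in the denominator, contributes 1/m²

Multiplying the contributions: [m³/(kg·s²)] · [kg] · [1/m²]
Adding exponents of each base unit: m: 1, s: -2
SI base units of gravitational acceleration: m/s²

Answer: m/s²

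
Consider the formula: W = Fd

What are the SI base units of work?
Units of each symbol in W = Fd:
  F (force): kg·m/s²
  d (displacement): m

Multiplying the contributions: [kg·m/s²] · [m]
Adding exponents of each base unit: kg: 1, m: 2, s: -2
SI base units of work: kg·m²/s²

Answer: kg·m²/s²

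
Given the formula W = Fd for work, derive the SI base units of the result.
Units of each symbol in W = Fd:
  F (force): kg·m/s²
  d (displacement): m

Multiplying the contributions: [kg·m/s²] · [m]
Adding exponents of each base unit: kg: 1, m: 2, s: -2
SI base units of work: kg·m²/s²

Answer: kg·m²/s²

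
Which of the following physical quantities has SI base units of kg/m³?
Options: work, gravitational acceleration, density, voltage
Checking the SI base units of each option:
  work (W = Fd): kg·m²/s²  ✗
  gravitational acceleration (g = GM/r²): m/s²  ✗
  density (ρ = m/V): kg/m³  ✓ matches
  voltage (V = IR): kg·m²/(s³·A)  ✗

Only density has units kg/m³.

Answer: density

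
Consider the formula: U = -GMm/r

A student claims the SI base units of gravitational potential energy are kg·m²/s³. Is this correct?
Units of each symbol in U = -GMm/r:
  G (gravitational constant): m³/(kg·s²)
  M (mass): kg
  m (mass): kg
  r (distance): m  → in the denominator, contributes 1/m
  The minus sign does not affect the units.

Multiplying the contributions: [m³/(kg·s²)] · [kg] · [kg] · [1/m]
Adding exponents of each base unit: kg: 1, m: 2, s: -2
SI base units of gravitational potential energy: kg·m²/s²

The claimed units kg·m²/s³ (exponents kg: 1, m: 2, s: -3) do not match the derived units kg·m²/s² (exponents kg: 1, m: 2, s: -2), so the claim is incorrect.

Answer: No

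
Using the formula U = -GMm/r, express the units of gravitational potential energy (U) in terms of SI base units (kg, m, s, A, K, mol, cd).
Units of each symbol in U = -GMm/r:
  G (gravitational constant): m³/(kg·s²)
  M (mass): kg
  m (mass): kg
  r (distance): m  → in the denominator, contributes 1/m
  The minus sign does not affect the units.

Multiplying the contributions: [m³/(kg·s²)] · [kg] · [kg] · [1/m]
Adding exponents of each base unit: kg: 1, m: 2, s: -2
SI base units of gravitational potential energy: kg·m²/s²

Answer: kg·m²/s²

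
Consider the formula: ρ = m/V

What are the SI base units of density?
Units of each symbol in ρ = m/V:
  m (mass): kg
  V (volume): m³  → in the denominator, contributes 1/m³

Multiplying the contributions: [kg] · [1/m³]
Adding exponents of each base unit: kg: 1, m: -3
SI base units of density: kg/m³

Answer: kg/m³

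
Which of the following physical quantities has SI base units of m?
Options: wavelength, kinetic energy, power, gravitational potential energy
Checking the SI base units of each option:
  wavelength (λ = v/f): m  ✓ matches
  kinetic energy (E = ½mv²): kg·m²/s²  ✗
  power (P = W/t): kg·m²/s³  ✗
  gravitational potential energy (U = -GMm/r): kg·m²/s²  ✗

Only wavelength has units m.

Answer: wavelength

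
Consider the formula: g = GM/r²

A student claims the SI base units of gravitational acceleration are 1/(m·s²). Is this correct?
Units of each symbol in g = GM/r²:
  G (gravitational constant): m³/(kg·s²)
  M (mass): kg
  r (distance): m  → to the power 2 in the denominator, contributes 1/m²

Multiplying the contributions: [m³/(kg·s²)] · [kg] · [1/m²]
Adding exponents of each base unit: m: 1, s: -2
SI base units of gravitational acceleration: m/s²

The claimed units 1/(m·s²) (exponents m: -1, s: -2) do not match the derived units m/s² (exponents m: 1, s: -2), so the claim is incorrect.

Answer: No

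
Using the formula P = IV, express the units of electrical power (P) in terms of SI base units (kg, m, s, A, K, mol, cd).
Units of each symbol in P = IV:
  I (current): A
  V (voltage, in volts): kg·m²/(s³·A)

Multiplying the contributions: [A] · [kg·m²/(s³·A)]
Adding exponents of each base unit: kg: 1, m: 2, s: -3
SI base units of electrical power: kg·m²/s³

Answer: kg·m²/s³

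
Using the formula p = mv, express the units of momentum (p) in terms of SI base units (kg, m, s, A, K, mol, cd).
Units of each symbol in p = mv:
  m (mass): kg
  v (velocity): m/s

Multiplying the contributions: [kg] · [m/s]
Adding exponents of each base unit: kg: 1, m: 1, s: -1
SI base units of momentum: kg·m/s

Answer: kg·m/s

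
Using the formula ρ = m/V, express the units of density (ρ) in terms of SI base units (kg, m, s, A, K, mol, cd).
Units of each symbol in ρ = m/V:
  m (mass): kg
  V (volume): m³  → in the denominator, contributes 1/m³

Multiplying the contributions: [kg] · [1/m³]
Adding exponents of each base unit: kg: 1, m: -3
SI base units of density: kg/m³

Answer: kg/m³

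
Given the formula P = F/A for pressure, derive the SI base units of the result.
Units of each symbol in P = F/A:
  F (force): kg·m/s²
  A (area): m²  → in the denominator, contributes 1/m²

Multiplying the contributions: [kg·m/s²] · [1/m²]
Adding exponents of each base unit: kg: 1, m: -1, s: -2
SI base units of pressure: kg/(m·s²)

Answer: kg/(m·s²)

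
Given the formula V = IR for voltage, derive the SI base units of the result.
Units of each symbol in V = IR:
  I (current): A
  R (resistance, in ohms): kg·m²/(s³·A²)

Multiplying the contributions: [A] · [kg·m²/(s³·A²)]
Adding exponents of each base unit: kg: 1, m: 2, s: -3, A: -1
SI base units of voltage: kg·m²/(s³·A)

Answer: kg·m²/(s³·A)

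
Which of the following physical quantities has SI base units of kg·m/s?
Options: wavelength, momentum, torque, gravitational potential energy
Checking the SI base units of each option:
  wavelength (λ = v/f): m  ✗
  momentum (p = mv): kg·m/s  ✓ matches
  torque (τ = Fr): kg·m²/s²  ✗
  gravitational potential energy (U = -GMm/r): kg·m²/s²  ✗

Only momentum has units kg·m/s.

Answer: momentum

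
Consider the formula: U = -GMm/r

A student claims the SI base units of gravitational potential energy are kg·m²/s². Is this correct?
Units of each symbol in U = -GMm/r:
  G (gravitational constant): m³/(kg·s²)
  M (mass): kg
  m (mass): kg
  r (distance): m  → in the denominator, contributes 1/m
  The minus sign does not affect the units.

Multiplying the contributions: [m³/(kg·s²)] · [kg] · [kg] · [1/m]
Adding exponents of each base unit: kg: 1, m: 2, s: -2
SI base units of gravitational potential energy: kg·m²/s²

The claimed units kg·m²/s² match the derived units, so the claim is correct.

Answer: Yes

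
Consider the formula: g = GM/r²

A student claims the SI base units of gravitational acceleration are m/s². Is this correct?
Units of each symbol in g = GM/r²:
  G (gravitational constant): m³/(kg·s²)
  M (mass): kg
  r (distance): m  → to the power 2 in the denominator, contributes 1/m²

Multiplying the contributions: [m³/(kg·s²)] · [kg] · [1/m²]
Adding exponents of each base unit: m: 1, s: -2
SI base units of gravitational acceleration: m/s²

The claimed units m/s² match the derived units, so the claim is correct.

Answer: Yes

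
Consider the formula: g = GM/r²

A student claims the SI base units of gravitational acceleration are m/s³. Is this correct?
Units of each symbol in g = GM/r²:
  G (gravitational constant): m³/(kg·s²)
  M (mass): kg
  r (distance): m  → to the power 2 in the denominator, contributes 1/m²

Multiplying the contributions: [m³/(kg·s²)] · [kg] · [1/m²]
Adding exponents of each base unit: m: 1, s: -2
SI base units of gravitational acceleration: m/s²

The claimed units m/s³ (exponents m: 1, s: -3) do not match the derived units m/s² (exponents m: 1, s: -2), so the claim is incorrect.

Answer: No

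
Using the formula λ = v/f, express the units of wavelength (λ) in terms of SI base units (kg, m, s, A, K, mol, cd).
Units of each symbol in λ = v/f:
  v (wave speed): m/s
  f (frequency): 1/s  → in the denominator, contributes s

Multiplying the contributions: [m/s] · [s]
Adding exponents of each base unit: m: 1
SI base units of wavelength: m

Answer: m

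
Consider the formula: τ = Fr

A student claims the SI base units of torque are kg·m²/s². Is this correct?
Units of each symbol in τ = Fr:
  F (force): kg·m/s²
  r (lever arm): m

Multiplying the contributions: [kg·m/s²] · [m]
Adding exponents of each base unit: kg: 1, m: 2, s: -2
SI base units of torque: kg·m²/s²

The claimed units kg·m²/s² match the derived units, so the claim is correct.

Answer: Yes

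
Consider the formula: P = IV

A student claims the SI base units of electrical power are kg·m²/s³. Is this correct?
Units of each symbol in P = IV:
  I (current): A
  V (voltage, in volts): kg·m²/(s³·A)

Multiplying the contributions: [A] · [kg·m²/(s³·A)]
Adding exponents of each base unit: kg: 1, m: 2, s: -3
SI base units of electrical power: kg·m²/s³

The claimed units kg·m²/s³ match the derived units, so the claim is correct.

Answer: Yes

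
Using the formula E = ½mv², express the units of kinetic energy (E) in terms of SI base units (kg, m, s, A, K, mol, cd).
Units of each symbol in E = ½mv²:
  m (mass): kg
  v (speed): m/s  → to the power 2, contributes m²/s²
  The factor ½ is dimensionless.

Multiplying the contributions: [kg] · [m²/s²]
Adding exponents of each base unit: kg: 1, m: 2, s: -2
SI base units of kinetic energy: kg·m²/s²

Answer: kg·m²/s²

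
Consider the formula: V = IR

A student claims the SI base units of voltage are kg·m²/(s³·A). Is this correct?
Units of each symbol in V = IR:
  I (current): A
  R (resistance, in ohms): kg·m²/(s³·A²)

Multiplying the contributions: [A] · [kg·m²/(s³·A²)]
Adding exponents of each base unit: kg: 1, m: 2, s: -3, A: -1
SI base units of voltage: kg·m²/(s³·A)

The claimed units kg·m²/(s³·A) match the derived units, so the claim is correct.

Answer: Yes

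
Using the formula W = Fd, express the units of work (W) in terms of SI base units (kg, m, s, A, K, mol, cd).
Units of each symbol in W = Fd:
  F (force): kg·m/s²
  d (displacement): m

Multiplying the contributions: [kg·m/s²] · [m]
Adding exponents of each base unit: kg: 1, m: 2, s: -2
SI base units of work: kg·m²/s²

Answer: kg·m²/s²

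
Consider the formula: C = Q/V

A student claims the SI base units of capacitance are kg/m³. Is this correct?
Units of each symbol in C = Q/V:
  Q (charge, in coulombs): s·A
  V (voltage, in volts): kg·m²/(s³·A)  → in the denominator, contributes s³·A/(kg·m²)

Multiplying the contributions: [s·A] · [s³·A/(kg·m²)]
Adding exponents of each base unit: kg: -1, m: -2, s: 4, A: 2
SI base units of capacitance: s⁴·A²/(kg·m²)

The claimed units kg/m³ (exponents kg: 1, m: -3) do not match the derived units s⁴·A²/(kg·m²) (exponents kg: -1, m: -2, s: 4, A: 2), so the claim is incorrect.

Answer: No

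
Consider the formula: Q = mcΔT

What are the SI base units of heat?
Units of each symbol in Q = mcΔT:
  m (mass): kg
  c (specific heat capacity, in J/(kg·K)): m²/(s²·K)
  ΔT (temperature change): K

Multiplying the contributions: [kg] · [m²/(s²·K)] · [K]
Adding exponents of each base unit: kg: 1, m: 2, s: -2
SI base units of heat: kg·m²/s²

Answer: kg·m²/s²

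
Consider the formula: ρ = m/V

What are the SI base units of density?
Units of each symbol in ρ = m/V:
  m (mass): kg
  V (volume): m³  → in the denominator, contributes 1/m³

Multiplying the contributions: [kg] · [1/m³]
Adding exponents of each base unit: kg: 1, m: -3
SI base units of density: kg/m³

Answer: kg/m³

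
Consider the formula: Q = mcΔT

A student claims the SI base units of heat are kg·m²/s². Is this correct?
Units of each symbol in Q = mcΔT:
  m (mass): kg
  c (specific heat capacity, in J/(kg·K)): m²/(s²·K)
  ΔT (temperature change): K

Multiplying the contributions: [kg] · [m²/(s²·K)] · [K]
Adding exponents of each base unit: kg: 1, m: 2, s: -2
SI base units of heat: kg·m²/s²

The claimed units kg·m²/s² match the derived units, so the claim is correct.

Answer: Yes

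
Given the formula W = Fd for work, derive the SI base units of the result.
Units of each symbol in W = Fd:
  F (force): kg·m/s²
  d (displacement): m

Multiplying the contributions: [kg·m/s²] · [m]
Adding exponents of each base unit: kg: 1, m: 2, s: -2
SI base units of work: kg·m²/s²

Answer: kg·m²/s²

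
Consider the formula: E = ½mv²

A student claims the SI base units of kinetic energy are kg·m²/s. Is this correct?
Units of each symbol in E = ½mv²:
  m (mass): kg
  v (speed): m/s  → to the power 2, contributes m²/s²
  The factor ½ is dimensionless.

Multiplying the contributions: [kg] · [m²/s²]
Adding exponents of each base unit: kg: 1, m: 2, s: -2
SI base units of kinetic energy: kg·m²/s²

The claimed units kg·m²/s (exponents kg: 1, m: 2, s: -1) do not match the derived units kg·m²/s² (exponents kg: 1, m: 2, s: -2), so the claim is incorrect.

Answer: No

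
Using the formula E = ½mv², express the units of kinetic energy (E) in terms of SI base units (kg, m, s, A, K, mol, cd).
Units of each symbol in E = ½mv²:
  m (mass): kg
  v (speed): m/s  → to the power 2, contributes m²/s²
  The factor ½ is dimensionless.

Multiplying the contributions: [kg] · [m²/s²]
Adding exponents of each base unit: kg: 1, m: 2, s: -2
SI base units of kinetic energy: kg·m²/s²

Answer: kg·m²/s²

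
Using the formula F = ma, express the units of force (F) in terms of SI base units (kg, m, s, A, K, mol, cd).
Units of each symbol in F = ma:
  m (mass): kg
  a (acceleration): m/s²

Multiplying the contributions: [kg] · [m/s²]
Adding exponents of each base unit: kg: 1, m: 1, s: -2
SI base units of force: kg·m/s²

Answer: kg·m/s²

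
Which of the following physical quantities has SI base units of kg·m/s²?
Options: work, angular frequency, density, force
Checking the SI base units of each option:
  work (W = Fd): kg·m²/s²  ✗
  angular frequency (ω = 2πf): 1/s  ✗
  density (ρ = m/V): kg/m³  ✗
  force (F = ma): kg·m/s²  ✓ matches

Only force has units kg·m/s².

Answer: force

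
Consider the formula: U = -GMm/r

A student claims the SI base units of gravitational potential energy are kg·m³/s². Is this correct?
Units of each symbol in U = -GMm/r:
  G (gravitational constant): m³/(kg·s²)
  M (mass): kg
  m (mass): kg
  r (distance): m  → in the denominator, contributes 1/m
  The minus sign does not affect the units.

Multiplying the contributions: [m³/(kg·s²)] · [kg] · [kg] · [1/m]
Adding exponents of each base unit: kg: 1, m: 2, s: -2
SI base units of gravitational potential energy: kg·m²/s²

The claimed units kg·m³/s² (exponents kg: 1, m: 3, s: -2) do not match the derived units kg·m²/s² (exponents kg: 1, m: 2, s: -2), so the claim is incorrect.

Answer: No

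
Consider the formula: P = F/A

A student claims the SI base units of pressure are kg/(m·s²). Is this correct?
Units of each symbol in P = F/A:
  F (force): kg·m/s²
  A (area): m²  → in the denominator, contributes 1/m²

Multiplying the contributions: [kg·m/s²] · [1/m²]
Adding exponents of each base unit: kg: 1, m: -1, s: -2
SI base units of pressure: kg/(m·s²)

The claimed units kg/(m·s²) match the derived units, so the claim is correct.

Answer: Yes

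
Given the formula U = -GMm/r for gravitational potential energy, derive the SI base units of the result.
Units of each symbol in U = -GMm/r:
  G (gravitational constant): m³/(kg·s²)
  M (mass): kg
  m (mass): kg
  r (distance): m  → in the denominator, contributes 1/m
  The minus sign does not affect the units.

Multiplying the contributions: [m³/(kg·s²)] · [kg] · [kg] · [1/m]
Adding exponents of each base unit: kg: 1, m: 2, s: -2
SI base units of gravitational potential energy: kg·m²/s²

Answer: kg·m²/s²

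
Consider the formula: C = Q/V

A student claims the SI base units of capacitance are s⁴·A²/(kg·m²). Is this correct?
Units of each symbol in C = Q/V:
  Q (charge, in coulombs): s·A
  V (voltage, in volts): kg·m²/(s³·A)  → in the denominator, contributes s³·A/(kg·m²)

Multiplying the contributions: [s·A] · [s³·A/(kg·m²)]
Adding exponents of each base unit: kg: -1, m: -2, s: 4, A: 2
SI base units of capacitance: s⁴·A²/(kg·m²)

The claimed units s⁴·A²/(kg·m²) match the derived units, so the claim is correct.

Answer: Yes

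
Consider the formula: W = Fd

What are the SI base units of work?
Units of each symbol in W = Fd:
  F (force): kg·m/s²
  d (displacement): m

Multiplying the contributions: [kg·m/s²] · [m]
Adding exponents of each base unit: kg: 1, m: 2, s: -2
SI base units of work: kg·m²/s²

Answer: kg·m²/s²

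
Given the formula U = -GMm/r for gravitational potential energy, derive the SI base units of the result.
Units of each symbol in U = -GMm/r:
  G (gravitational constant): m³/(kg·s²)
  M (mass): kg
  m (mass): kg
  r (distance): m  → in the denominator, contributes 1/m
  The minus sign does not affect the units.

Multiplying the contributions: [m³/(kg·s²)] · [kg] · [kg] · [1/m]
Adding exponents of each base unit: kg: 1, m: 2, s: -2
SI base units of gravitational potential energy: kg·m²/s²

Answer: kg·m²/s²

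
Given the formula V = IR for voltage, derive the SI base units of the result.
Units of each symbol in V = IR:
  I (current): A
  R (resistance, in ohms): kg·m²/(s³·A²)

Multiplying the contributions: [A] · [kg·m²/(s³·A²)]
Adding exponents of each base unit: kg: 1, m: 2, s: -3, A: -1
SI base units of voltage: kg·m²/(s³·A)

Answer: kg·m²/(s³·A)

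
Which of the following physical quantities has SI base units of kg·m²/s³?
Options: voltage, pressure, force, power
Checking the SI base units of each option:
  voltage (V = IR): kg·m²/(s³·A)  ✗
  pressure (P = F/A): kg/(m·s²)  ✗
  force (F = ma): kg·m/s²  ✗
  power (P = W/t): kg·m²/s³  ✓ matches

Only power has units kg·m²/s³.

Answer: power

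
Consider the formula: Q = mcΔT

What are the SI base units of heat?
Units of each symbol in Q = mcΔT:
  m (mass): kg
  c (specific heat capacity, in J/(kg·K)): m²/(s²·K)
  ΔT (temperature change): K

Multiplying the contributions: [kg] · [m²/(s²·K)] · [K]
Adding exponents of each base unit: kg: 1, m: 2, s: -2
SI base units of heat: kg·m²/s²

Answer: kg·m²/s²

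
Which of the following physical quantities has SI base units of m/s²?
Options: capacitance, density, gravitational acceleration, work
Checking the SI base units of each option:
  capacitance (C = Q/V): s⁴·A²/(kg·m²)  ✗
  density (ρ = m/V): kg/m³  ✗
  gravitational acceleration (g = GM/r²): m/s²  ✓ matches
  work (W = Fd): kg·m²/s²  ✗

Only gravitational acceleration has units m/s².

Answer: gravitational acceleration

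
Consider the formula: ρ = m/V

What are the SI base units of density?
Units of each symbol in ρ = m/V:
  m (mass): kg
  V (volume): m³  → in the denominator, contributes 1/m³

Multiplying the contributions: [kg] · [1/m³]
Adding exponents of each base unit: kg: 1, m: -3
SI base units of density: kg/m³

Answer: kg/m³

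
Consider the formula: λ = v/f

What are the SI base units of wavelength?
Units of each symbol in λ = v/f:
  v (wave speed): m/s
  f (frequency): 1/s  → in the denominator, contributes s

Multiplying the contributions: [m/s] · [s]
Adding exponents of each base unit: m: 1
SI base units of wavelength: m

Answer: m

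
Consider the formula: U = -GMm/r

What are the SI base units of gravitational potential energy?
Units of each symbol in U = -GMm/r:
  G (gravitational constant): m³/(kg·s²)
  M (mass): kg
  m (mass): kg
  r (distance): m  → in the denominator, contributes 1/m
  The minus sign does not affect the units.

Multiplying the contributions: [m³/(kg·s²)] · [kg] · [kg] · [1/m]
Adding exponents of each base unit: kg: 1, m: 2, s: -2
SI base units of gravitational potential energy: kg·m²/s²

Answer: kg·m²/s²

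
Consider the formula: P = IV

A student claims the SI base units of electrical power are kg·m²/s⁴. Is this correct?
Units of each symbol in P = IV:
  I (current): A
  V (voltage, in volts): kg·m²/(s³·A)

Multiplying the contributions: [A] · [kg·m²/(s³·A)]
Adding exponents of each base unit: kg: 1, m: 2, s: -3
SI base units of electrical power: kg·m²/s³

The claimed units kg·m²/s⁴ (exponents kg: 1, m: 2, s: -4) do not match the derived units kg·m²/s³ (exponents kg: 1, m: 2, s: -3), so the claim is incorrect.

Answer: No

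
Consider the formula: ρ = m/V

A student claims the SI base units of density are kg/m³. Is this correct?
Units of each symbol in ρ = m/V:
  m (mass): kg
  V (volume): m³  → in the denominator, contributes 1/m³

Multiplying the contributions: [kg] · [1/m³]
Adding exponents of each base unit: kg: 1, m: -3
SI base units of density: kg/m³

The claimed units kg/m³ match the derived units, so the claim is correct.

Answer: Yes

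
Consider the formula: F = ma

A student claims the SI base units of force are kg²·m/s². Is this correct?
Units of each symbol in F = ma:
  m (mass): kg
  a (acceleration): m/s²

Multiplying the contributions: [kg] · [m/s²]
Adding exponents of each base unit: kg: 1, m: 1, s: -2
SI base units of force: kg·m/s²

The claimed units kg²·m/s² (exponents kg: 2, m: 1, s: -2) do not match the derived units kg·m/s² (exponents kg: 1, m: 1, s: -2), so the claim is incorrect.

Answer: No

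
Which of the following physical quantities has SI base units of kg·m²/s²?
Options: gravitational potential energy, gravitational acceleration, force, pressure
Checking the SI base units of each option:
  gravitational potential energy (U = -GMm/r): kg·m²/s²  ✓ matches
  gravitational acceleration (g = GM/r²): m/s²  ✗
  force (F = ma): kg·m/s²  ✗
  pressure (P = F/A): kg/(m·s²)  ✗

Only gravitational potential energy has units kg·m²/s².

Answer: gravitational potential energy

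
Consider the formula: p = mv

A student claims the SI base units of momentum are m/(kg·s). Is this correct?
Units of each symbol in p = mv:
  m (mass): kg
  v (velocity): m/s

Multiplying the contributions: [kg] · [m/s]
Adding exponents of each base unit: kg: 1, m: 1, s: -1
SI base units of momentum: kg·m/s

The claimed units m/(kg·s) (exponents kg: -1, m: 1, s: -1) do not match the derived units kg·m/s (exponents kg: 1, m: 1, s: -1), so the claim is incorrect.

Answer: No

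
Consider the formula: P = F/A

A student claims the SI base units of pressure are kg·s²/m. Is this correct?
Units of each symbol in P = F/A:
  F (force): kg·m/s²
  A (area): m²  → in the denominator, contributes 1/m²

Multiplying the contributions: [kg·m/s²] · [1/m²]
Adding exponents of each base unit: kg: 1, m: -1, s: -2
SI base units of pressure: kg/(m·s²)

The claimed units kg·s²/m (exponents kg: 1, m: -1, s: 2) do not match the derived units kg/(m·s²) (exponents kg: 1, m: -1, s: -2), so the claim is incorrect.

Answer: No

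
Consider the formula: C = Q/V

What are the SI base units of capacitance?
Units of each symbol in C = Q/V:
  Q (charge, in coulombs): s·A
  V (voltage, in volts): kg·m²/(s³·A)  → in the denominator, contributes s³·A/(kg·m²)

Multiplying the contributions: [s·A] · [s³·A/(kg·m²)]
Adding exponents of each base unit: kg: -1, m: -2, s: 4, A: 2
SI base units of capacitance: s⁴·A²/(kg·m²)

Answer: s⁴·A²/(kg·m²)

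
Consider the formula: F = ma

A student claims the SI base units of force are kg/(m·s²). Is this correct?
Units of each symbol in F = ma:
  m (mass): kg
  a (acceleration): m/s²

Multiplying the contributions: [kg] · [m/s²]
Adding exponents of each base unit: kg: 1, m: 1, s: -2
SI base units of force: kg·m/s²

The claimed units kg/(m·s²) (exponents kg: 1, m: -1, s: -2) do not match the derived units kg·m/s² (exponents kg: 1, m: 1, s: -2), so the claim is incorrect.

Answer: No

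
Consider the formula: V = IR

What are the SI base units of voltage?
Units of each symbol in V = IR:
  I (current): A
  R (resistance, in ohms): kg·m²/(s³·A²)

Multiplying the contributions: [A] · [kg·m²/(s³·A²)]
Adding exponents of each base unit: kg: 1, m: 2, s: -3, A: -1
SI base units of voltage: kg·m²/(s³·A)

Answer: kg·m²/(s³·A)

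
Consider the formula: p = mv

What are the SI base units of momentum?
Units of each symbol in p = mv:
  m (mass): kg
  v (velocity): m/s

Multiplying the contributions: [kg] · [m/s]
Adding exponents of each base unit: kg: 1, m: 1, s: -1
SI base units of momentum: kg·m/s

Answer: kg·m/s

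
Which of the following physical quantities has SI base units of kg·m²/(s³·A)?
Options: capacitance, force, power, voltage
Checking the SI base units of each option:
  capacitance (C = Q/V): s⁴·A²/(kg·m²)  ✗
  force (F = ma): kg·m/s²  ✗
  power (P = W/t): kg·m²/s³  ✗
  voltage (V = IR): kg·m²/(s³·A)  ✓ matches

Only voltage has units kg·m²/(s³·A).

Answer: voltage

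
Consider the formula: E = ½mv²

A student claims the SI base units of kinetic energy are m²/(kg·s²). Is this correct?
Units of each symbol in E = ½mv²:
  m (mass): kg
  v (speed): m/s  → to the power 2, contributes m²/s²
  The factor ½ is dimensionless.

Multiplying the contributions: [kg] · [m²/s²]
Adding exponents of each base unit: kg: 1, m: 2, s: -2
SI base units of kinetic energy: kg·m²/s²

The claimed units m²/(kg·s²) (exponents kg: -1, m: 2, s: -2) do not match the derived units kg·m²/s² (exponents kg: 1, m: 2, s: -2), so the claim is incorrect.

Answer: No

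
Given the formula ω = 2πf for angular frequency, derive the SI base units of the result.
Units of each symbol in ω = 2πf:
  f (frequency): 1/s
  The factor 2π is dimensionless.

Multiplying the contributions: [1/s]
Adding exponents of each base unit: s: -1
SI base units of angular frequency: 1/s

Answer: 1/s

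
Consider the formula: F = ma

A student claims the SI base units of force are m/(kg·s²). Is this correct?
Units of each symbol in F = ma:
  m (mass): kg
  a (acceleration): m/s²

Multiplying the contributions: [kg] · [m/s²]
Adding exponents of each base unit: kg: 1, m: 1, s: -2
SI base units of force: kg·m/s²

The claimed units m/(kg·s²) (exponents kg: -1, m: 1, s: -2) do not match the derived units kg·m/s² (exponents kg: 1, m: 1, s: -2), so the claim is incorrect.

Answer: No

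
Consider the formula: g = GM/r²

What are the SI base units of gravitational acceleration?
Units of each symbol in g = GM/r²:
  G (gravitational constant): m³/(kg·s²)
  M (mass): kg
  r (distance): m  → to the power 2 in the denominator, contributes 1/m²

Multiplying the contributions: [m³/(kg·s²)] · [kg] · [1/m²]
Adding exponents of each base unit: m: 1, s: -2
SI base units of gravitational acceleration: m/s²

Answer: m/s²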